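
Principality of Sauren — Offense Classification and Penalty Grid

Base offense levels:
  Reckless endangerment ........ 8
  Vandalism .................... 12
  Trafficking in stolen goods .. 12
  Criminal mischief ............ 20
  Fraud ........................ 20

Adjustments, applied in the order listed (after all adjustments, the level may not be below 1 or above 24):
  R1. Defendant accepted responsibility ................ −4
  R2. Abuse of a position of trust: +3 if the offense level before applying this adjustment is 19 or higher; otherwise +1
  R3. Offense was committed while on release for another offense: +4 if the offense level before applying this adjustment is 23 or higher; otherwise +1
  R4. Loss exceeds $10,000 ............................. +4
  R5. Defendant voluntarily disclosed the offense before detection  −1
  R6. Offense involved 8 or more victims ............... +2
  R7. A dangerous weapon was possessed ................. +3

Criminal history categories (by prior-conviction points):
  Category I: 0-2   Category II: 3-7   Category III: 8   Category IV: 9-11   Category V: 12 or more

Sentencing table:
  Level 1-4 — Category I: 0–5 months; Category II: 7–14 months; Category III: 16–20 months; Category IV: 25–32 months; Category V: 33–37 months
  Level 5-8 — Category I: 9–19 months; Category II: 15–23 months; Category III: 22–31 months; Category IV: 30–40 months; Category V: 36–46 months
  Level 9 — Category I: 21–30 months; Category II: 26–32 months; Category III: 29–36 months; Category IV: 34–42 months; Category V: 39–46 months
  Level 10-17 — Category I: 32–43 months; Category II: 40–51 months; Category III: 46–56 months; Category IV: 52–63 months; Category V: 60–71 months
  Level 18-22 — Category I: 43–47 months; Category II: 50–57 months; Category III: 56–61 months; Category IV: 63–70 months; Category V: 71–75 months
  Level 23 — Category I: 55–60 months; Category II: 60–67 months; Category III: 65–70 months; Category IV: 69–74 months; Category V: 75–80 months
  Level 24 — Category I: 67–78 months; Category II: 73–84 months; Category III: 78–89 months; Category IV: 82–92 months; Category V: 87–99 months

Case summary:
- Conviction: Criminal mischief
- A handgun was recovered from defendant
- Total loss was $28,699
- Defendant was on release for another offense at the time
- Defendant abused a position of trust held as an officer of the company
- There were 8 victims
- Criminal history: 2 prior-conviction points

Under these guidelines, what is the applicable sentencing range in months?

67-78 months

Base offense level for criminal mischief: 20.
R1 does not apply.
R2 applies (level before this adjustment is 20 ≥ 19, so +3): 20 + 3 = 23.
R3 applies (level before this adjustment is 23 ≥ 23, so +4): 23 + 4 = 27.
R4 applies: 27 + 4 = 31.
R6 applies: 31 + 2 = 33.
R7 applies: 33 + 3 = 36.
Level 36 exceeds the maximum of 24; capped at 24.
Final offense level: 24.
Criminal history: 2 prior points → Category I (0-2).
Level 24 falls in the 24 band.
Grid: Level 24 × Category I = 67-78 months.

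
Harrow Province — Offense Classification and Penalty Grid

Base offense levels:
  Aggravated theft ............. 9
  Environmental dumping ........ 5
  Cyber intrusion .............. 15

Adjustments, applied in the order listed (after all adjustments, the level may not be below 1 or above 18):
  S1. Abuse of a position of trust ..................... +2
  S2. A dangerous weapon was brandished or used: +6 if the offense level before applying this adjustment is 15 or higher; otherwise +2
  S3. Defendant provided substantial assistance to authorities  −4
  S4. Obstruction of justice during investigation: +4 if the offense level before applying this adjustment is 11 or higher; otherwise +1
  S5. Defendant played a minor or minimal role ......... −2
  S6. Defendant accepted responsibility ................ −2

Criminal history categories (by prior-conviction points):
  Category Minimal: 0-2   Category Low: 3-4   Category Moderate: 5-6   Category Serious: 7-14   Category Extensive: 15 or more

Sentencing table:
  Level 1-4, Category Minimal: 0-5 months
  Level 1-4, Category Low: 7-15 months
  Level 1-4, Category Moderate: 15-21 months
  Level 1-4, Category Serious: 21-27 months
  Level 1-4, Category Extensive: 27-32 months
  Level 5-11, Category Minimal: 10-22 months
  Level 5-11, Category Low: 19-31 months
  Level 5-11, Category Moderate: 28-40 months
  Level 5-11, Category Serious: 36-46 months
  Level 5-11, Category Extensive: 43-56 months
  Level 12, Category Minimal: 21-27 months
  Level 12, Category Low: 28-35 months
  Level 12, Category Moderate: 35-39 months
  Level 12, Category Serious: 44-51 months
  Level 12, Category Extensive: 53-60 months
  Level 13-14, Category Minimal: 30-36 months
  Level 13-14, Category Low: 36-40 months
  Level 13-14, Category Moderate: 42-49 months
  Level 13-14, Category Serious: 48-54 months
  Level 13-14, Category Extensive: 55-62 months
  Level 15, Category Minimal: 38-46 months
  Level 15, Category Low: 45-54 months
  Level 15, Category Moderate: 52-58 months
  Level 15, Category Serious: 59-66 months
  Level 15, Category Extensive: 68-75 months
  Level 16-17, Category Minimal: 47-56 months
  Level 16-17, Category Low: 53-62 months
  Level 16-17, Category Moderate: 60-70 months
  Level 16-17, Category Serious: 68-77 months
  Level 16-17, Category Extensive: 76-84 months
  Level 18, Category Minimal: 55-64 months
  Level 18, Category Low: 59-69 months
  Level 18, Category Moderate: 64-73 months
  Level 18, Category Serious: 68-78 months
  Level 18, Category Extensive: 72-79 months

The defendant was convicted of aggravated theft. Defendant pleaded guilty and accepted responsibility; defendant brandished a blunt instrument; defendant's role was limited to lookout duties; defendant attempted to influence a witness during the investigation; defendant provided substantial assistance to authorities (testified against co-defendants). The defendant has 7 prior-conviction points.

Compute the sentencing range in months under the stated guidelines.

Base offense level for aggravated theft: 9.
S2 applies (level before this adjustment is 9 < 15, so +2): 9 + 2 = 11.
S3 applies: 11 − 4 = 7.
S4 applies (level before this adjustment is 7 < 11, so +1): 7 + 1 = 8.
S5 applies: 8 − 2 = 6.
S6 applies: 6 − 2 = 4.
Final offense level: 4.
Criminal history: 7 prior points → Category Serious (7-14).
Level 4 falls in the 1-4 band.
Grid: Level 1-4 × Category Serious = 21-27 months.

21-27 months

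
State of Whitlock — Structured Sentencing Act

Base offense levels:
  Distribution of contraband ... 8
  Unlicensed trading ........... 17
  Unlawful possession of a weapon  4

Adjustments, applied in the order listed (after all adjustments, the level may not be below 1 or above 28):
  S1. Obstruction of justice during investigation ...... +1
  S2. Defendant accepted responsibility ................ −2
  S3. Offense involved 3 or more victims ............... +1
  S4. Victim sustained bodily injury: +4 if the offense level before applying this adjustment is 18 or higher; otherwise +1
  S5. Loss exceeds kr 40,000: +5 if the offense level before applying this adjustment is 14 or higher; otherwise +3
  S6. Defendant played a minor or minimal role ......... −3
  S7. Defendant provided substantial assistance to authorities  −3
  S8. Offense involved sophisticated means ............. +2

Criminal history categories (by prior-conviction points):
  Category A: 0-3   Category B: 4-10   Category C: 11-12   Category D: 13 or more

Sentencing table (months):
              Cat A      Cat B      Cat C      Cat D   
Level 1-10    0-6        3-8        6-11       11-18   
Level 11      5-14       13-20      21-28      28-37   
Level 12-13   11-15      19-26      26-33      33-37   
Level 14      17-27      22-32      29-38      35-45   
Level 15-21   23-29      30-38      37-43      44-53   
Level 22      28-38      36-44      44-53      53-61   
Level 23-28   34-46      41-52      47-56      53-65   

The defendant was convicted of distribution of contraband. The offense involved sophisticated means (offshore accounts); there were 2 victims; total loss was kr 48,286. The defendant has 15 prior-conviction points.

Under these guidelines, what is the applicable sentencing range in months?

Base offense level for distribution of contraband: 8.
S1 does not apply.
S3 does not apply.
S5 applies (level before this adjustment is 8 < 14, so +3): 8 + 3 = 11.
S6 does not apply.
S8 applies: 11 + 2 = 13.
Final offense level: 13.
Criminal history: 15 prior points → Category D (13+).
Level 13 falls in the 12-13 band.
Grid: Level 12-13 × Category D = 33-37 months.

33-37 months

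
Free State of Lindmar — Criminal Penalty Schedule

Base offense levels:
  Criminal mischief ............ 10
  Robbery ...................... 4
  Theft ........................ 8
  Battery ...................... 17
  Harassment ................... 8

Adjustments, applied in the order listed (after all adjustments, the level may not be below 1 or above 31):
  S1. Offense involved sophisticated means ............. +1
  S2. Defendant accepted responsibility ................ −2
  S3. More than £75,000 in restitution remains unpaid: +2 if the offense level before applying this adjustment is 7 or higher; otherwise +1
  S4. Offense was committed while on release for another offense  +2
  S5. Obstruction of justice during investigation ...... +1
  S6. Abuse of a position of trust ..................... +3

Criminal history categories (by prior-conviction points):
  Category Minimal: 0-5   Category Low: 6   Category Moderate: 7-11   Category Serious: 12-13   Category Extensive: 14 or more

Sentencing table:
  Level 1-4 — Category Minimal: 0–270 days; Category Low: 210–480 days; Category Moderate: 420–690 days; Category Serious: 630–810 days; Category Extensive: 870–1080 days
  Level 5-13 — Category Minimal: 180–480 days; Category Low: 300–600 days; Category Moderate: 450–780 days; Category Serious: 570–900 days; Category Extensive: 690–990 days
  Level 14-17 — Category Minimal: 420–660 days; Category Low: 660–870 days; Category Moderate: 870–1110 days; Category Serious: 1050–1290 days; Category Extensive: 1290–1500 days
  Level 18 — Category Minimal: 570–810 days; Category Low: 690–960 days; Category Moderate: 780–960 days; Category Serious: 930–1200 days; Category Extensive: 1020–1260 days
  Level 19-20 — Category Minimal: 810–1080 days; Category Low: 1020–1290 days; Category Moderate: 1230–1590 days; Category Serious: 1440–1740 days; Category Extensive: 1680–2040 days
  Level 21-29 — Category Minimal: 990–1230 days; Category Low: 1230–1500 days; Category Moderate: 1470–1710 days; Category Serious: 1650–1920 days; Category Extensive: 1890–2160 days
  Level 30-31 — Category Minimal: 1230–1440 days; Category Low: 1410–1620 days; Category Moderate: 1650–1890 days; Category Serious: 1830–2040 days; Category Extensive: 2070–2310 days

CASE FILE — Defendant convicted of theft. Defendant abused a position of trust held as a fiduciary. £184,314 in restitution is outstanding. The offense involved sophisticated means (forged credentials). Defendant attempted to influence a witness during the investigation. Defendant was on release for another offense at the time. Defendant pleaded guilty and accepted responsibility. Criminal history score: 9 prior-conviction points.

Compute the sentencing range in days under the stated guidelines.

Base offense level for theft: 8.
S1 applies: 8 + 1 = 9.
S2 applies: 9 − 2 = 7.
S3 applies (level before this adjustment is 7 ≥ 7, so +2): 7 + 2 = 9.
S4 applies: 9 + 2 = 11.
S5 applies: 11 + 1 = 12.
S6 applies: 12 + 3 = 15.
Final offense level: 15.
Criminal history: 9 prior points → Category Moderate (7-11).
Level 15 falls in the 14-17 band.
Grid: Level 14-17 × Category Moderate = 870-1110 days.

870-1110 days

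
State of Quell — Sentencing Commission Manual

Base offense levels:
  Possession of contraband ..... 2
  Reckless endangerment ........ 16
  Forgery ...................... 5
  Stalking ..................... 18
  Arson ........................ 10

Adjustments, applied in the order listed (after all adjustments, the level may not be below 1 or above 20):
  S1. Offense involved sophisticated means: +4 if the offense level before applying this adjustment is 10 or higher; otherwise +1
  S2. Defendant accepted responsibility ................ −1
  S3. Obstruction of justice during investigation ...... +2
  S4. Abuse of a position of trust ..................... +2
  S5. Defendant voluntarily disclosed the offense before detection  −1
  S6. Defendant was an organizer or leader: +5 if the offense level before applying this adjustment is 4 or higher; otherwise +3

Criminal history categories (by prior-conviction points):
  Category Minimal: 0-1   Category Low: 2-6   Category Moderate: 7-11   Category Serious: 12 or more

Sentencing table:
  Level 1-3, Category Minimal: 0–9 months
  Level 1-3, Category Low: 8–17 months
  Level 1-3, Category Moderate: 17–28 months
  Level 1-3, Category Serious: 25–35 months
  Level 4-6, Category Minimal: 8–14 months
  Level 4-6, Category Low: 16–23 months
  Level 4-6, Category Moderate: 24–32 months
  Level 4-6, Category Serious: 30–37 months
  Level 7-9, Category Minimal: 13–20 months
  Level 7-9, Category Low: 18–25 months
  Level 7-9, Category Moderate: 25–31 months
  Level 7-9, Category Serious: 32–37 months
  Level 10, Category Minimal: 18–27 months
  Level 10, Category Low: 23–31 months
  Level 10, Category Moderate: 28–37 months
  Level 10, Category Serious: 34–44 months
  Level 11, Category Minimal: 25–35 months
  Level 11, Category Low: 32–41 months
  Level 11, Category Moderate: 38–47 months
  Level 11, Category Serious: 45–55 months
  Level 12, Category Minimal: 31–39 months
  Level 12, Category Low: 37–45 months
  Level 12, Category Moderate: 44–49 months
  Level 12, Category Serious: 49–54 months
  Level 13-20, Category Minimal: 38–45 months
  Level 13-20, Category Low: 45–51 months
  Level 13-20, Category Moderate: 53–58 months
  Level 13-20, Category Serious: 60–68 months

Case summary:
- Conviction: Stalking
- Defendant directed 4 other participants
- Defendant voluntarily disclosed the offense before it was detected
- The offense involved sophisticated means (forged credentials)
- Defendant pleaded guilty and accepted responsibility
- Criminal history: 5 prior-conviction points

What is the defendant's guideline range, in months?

45-51 months

Base offense level for stalking: 18.
S1 applies (level before this adjustment is 18 ≥ 10, so +4): 18 + 4 = 22.
S2 applies: 22 − 1 = 21.
S5 applies: 21 − 1 = 20.
S6 applies (level before this adjustment is 20 ≥ 4, so +5): 20 + 5 = 25.
Level 25 exceeds the maximum of 20; capped at 20.
Final offense level: 20.
Criminal history: 5 prior points → Category Low (2-6).
Level 20 falls in the 13-20 band.
Grid: Level 13-20 × Category Low = 45-51 months.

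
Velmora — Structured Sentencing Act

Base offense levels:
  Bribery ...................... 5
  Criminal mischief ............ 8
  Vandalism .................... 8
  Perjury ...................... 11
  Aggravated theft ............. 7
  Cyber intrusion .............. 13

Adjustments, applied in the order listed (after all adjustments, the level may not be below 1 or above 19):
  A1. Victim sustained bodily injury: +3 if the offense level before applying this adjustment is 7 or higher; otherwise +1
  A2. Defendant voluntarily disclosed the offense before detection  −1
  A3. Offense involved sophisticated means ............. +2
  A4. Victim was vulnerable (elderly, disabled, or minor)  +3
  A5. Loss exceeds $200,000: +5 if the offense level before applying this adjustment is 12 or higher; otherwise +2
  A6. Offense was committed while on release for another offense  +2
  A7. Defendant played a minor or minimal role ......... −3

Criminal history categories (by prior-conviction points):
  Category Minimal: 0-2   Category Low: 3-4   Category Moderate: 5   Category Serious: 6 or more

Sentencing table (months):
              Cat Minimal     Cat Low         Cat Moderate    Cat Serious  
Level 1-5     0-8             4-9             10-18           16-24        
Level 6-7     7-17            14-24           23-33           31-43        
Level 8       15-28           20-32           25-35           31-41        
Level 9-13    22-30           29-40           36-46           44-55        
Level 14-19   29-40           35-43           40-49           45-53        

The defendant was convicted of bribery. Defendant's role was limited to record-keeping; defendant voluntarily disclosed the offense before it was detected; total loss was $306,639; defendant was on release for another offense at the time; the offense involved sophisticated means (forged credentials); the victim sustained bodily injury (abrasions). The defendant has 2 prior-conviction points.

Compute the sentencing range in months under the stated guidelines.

15-28 months

Base offense level for bribery: 5.
A1 applies (level before this adjustment is 5 < 7, so +1): 5 + 1 = 6.
A2 applies: 6 − 1 = 5.
A3 applies: 5 + 2 = 7.
A4 does not apply.
A5 applies (level before this adjustment is 7 < 12, so +2): 7 + 2 = 9.
A6 applies: 9 + 2 = 11.
A7 applies: 11 − 3 = 8.
Final offense level: 8.
Criminal history: 2 prior points → Category Minimal (0-2).
Level 8 falls in the 8 band.
Grid: Level 8 × Category Minimal = 15-28 months.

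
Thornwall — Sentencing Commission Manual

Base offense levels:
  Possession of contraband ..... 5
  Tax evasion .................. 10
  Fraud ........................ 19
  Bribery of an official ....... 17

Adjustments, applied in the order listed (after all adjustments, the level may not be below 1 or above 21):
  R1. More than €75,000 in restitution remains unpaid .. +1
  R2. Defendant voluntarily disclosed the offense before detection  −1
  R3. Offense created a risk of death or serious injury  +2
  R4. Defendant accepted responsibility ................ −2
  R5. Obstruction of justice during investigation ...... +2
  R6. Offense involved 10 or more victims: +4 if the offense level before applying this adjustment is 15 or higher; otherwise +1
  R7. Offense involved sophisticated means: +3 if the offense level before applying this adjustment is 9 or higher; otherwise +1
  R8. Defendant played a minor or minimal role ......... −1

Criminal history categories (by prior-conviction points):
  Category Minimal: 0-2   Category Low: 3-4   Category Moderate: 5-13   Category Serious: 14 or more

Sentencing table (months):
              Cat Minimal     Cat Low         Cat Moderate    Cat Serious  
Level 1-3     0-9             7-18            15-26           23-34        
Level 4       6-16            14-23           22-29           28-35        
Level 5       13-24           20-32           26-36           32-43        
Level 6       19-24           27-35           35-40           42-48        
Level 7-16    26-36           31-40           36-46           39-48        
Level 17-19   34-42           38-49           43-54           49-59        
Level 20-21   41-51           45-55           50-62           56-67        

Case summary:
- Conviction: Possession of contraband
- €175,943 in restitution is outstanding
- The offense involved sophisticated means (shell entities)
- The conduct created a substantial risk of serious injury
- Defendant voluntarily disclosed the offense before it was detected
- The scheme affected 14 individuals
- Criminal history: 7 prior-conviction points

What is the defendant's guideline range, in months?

36-46 months

Base offense level for possession of contraband: 5.
R1 applies: 5 + 1 = 6.
R2 applies: 6 − 1 = 5.
R3 applies: 5 + 2 = 7.
R4 does not apply.
R6 applies (level before this adjustment is 7 < 15, so +1): 7 + 1 = 8.
R7 applies (level before this adjustment is 8 < 9, so +1): 8 + 1 = 9.
Final offense level: 9.
Criminal history: 7 prior points → Category Moderate (5-13).
Level 9 falls in the 7-16 band.
Grid: Level 7-16 × Category Moderate = 36-46 months.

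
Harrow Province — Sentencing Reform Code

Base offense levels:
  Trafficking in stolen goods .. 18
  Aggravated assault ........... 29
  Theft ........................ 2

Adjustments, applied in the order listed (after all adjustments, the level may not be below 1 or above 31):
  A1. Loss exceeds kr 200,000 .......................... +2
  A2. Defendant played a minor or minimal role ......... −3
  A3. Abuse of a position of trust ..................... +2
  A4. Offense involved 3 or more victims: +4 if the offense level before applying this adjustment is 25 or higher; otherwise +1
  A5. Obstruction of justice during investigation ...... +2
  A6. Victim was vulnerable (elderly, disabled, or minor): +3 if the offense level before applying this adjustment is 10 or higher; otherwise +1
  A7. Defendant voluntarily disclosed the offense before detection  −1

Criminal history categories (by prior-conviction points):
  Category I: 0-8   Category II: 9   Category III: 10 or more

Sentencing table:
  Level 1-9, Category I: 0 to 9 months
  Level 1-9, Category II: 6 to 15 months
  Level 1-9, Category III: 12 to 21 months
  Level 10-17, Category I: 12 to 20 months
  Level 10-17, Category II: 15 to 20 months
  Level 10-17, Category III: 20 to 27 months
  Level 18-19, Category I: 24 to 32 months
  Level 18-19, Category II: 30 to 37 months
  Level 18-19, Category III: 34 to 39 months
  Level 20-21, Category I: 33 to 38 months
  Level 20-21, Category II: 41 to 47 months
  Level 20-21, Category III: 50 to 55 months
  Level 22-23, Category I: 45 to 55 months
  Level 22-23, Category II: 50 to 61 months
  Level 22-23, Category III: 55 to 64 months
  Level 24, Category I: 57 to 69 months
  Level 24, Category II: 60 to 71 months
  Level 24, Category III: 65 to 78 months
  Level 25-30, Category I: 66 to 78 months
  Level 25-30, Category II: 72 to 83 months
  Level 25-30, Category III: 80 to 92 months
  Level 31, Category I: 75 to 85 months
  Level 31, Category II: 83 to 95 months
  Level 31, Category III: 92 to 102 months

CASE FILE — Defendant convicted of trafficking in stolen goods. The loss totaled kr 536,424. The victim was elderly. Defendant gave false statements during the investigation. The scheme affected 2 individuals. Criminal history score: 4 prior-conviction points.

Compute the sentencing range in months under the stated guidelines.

66-78 months

Base offense level for trafficking in stolen goods: 18.
A1 applies: 18 + 2 = 20.
A2 does not apply.
A4 does not apply.
A5 applies: 20 + 2 = 22.
A6 applies (level before this adjustment is 22 ≥ 10, so +3): 22 + 3 = 25.
Final offense level: 25.
Criminal history: 4 prior points → Category I (0-8).
Level 25 falls in the 25-30 band.
Grid: Level 25-30 × Category I = 66-78 months.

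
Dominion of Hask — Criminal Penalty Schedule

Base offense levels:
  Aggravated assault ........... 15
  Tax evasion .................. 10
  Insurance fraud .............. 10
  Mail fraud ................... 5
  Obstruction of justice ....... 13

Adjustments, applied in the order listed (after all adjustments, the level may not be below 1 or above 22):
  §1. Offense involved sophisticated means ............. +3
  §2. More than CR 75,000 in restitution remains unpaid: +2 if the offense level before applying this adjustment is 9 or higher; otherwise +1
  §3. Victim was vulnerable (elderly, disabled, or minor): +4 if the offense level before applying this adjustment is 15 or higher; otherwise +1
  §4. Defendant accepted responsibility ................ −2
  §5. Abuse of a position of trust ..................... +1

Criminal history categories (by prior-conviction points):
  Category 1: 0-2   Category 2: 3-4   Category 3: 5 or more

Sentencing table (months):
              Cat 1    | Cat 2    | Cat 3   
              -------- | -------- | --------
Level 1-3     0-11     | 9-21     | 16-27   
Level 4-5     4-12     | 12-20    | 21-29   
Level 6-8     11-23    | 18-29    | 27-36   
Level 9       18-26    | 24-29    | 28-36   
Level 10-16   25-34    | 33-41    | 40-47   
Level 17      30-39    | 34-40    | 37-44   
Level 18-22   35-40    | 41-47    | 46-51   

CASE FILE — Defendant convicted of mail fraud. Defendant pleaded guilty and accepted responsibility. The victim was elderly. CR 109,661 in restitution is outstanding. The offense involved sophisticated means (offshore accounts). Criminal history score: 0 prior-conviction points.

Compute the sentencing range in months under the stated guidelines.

Base offense level for mail fraud: 5.
§1 applies: 5 + 3 = 8.
§2 applies (level before this adjustment is 8 < 9, so +1): 8 + 1 = 9.
§3 applies (level before this adjustment is 9 < 15, so +1): 9 + 1 = 10.
§4 applies: 10 − 2 = 8.
Final offense level: 8.
Criminal history: 0 prior points → Category 1 (0-2).
Level 8 falls in the 6-8 band.
Grid: Level 6-8 × Category 1 = 11-23 months.

11-23 months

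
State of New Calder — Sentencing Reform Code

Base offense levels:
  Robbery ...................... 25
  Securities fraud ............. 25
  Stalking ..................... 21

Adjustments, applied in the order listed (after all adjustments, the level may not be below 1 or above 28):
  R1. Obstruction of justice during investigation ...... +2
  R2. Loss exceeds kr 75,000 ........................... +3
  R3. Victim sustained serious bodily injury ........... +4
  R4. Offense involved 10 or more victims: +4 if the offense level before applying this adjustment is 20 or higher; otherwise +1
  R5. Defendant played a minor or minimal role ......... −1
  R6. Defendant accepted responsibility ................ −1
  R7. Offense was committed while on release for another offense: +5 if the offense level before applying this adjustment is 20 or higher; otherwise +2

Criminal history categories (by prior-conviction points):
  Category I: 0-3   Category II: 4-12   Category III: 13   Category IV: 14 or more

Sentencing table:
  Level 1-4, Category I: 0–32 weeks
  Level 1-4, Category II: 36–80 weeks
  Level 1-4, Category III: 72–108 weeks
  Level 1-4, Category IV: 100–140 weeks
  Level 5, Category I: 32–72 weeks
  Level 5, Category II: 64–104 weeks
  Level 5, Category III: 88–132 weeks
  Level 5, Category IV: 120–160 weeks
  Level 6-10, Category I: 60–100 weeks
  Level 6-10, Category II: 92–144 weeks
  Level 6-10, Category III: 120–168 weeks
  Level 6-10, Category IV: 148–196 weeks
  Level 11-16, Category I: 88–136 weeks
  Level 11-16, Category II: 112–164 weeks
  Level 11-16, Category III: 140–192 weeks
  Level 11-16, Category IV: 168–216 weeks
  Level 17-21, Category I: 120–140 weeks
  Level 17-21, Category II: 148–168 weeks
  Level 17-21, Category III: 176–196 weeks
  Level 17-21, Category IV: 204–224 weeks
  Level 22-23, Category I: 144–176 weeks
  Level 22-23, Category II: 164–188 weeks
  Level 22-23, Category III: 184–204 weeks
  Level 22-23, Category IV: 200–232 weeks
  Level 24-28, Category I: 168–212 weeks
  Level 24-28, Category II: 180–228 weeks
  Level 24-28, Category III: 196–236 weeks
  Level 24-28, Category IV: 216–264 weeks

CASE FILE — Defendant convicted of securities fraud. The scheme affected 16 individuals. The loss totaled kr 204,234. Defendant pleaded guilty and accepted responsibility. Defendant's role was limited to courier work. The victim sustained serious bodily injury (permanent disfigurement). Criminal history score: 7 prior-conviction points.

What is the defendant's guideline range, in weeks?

180-228 weeks

Base offense level for securities fraud: 25.
R2 applies: 25 + 3 = 28.
R3 applies: 28 + 4 = 32.
R4 applies (level before this adjustment is 32 ≥ 20, so +4): 32 + 4 = 36.
R5 applies: 36 − 1 = 35.
R6 applies: 35 − 1 = 34.
R7 does not apply.
Level 34 exceeds the maximum of 28; capped at 28.
Final offense level: 28.
Criminal history: 7 prior points → Category II (4-12).
Level 28 falls in the 24-28 band.
Grid: Level 24-28 × Category II = 180-228 weeks.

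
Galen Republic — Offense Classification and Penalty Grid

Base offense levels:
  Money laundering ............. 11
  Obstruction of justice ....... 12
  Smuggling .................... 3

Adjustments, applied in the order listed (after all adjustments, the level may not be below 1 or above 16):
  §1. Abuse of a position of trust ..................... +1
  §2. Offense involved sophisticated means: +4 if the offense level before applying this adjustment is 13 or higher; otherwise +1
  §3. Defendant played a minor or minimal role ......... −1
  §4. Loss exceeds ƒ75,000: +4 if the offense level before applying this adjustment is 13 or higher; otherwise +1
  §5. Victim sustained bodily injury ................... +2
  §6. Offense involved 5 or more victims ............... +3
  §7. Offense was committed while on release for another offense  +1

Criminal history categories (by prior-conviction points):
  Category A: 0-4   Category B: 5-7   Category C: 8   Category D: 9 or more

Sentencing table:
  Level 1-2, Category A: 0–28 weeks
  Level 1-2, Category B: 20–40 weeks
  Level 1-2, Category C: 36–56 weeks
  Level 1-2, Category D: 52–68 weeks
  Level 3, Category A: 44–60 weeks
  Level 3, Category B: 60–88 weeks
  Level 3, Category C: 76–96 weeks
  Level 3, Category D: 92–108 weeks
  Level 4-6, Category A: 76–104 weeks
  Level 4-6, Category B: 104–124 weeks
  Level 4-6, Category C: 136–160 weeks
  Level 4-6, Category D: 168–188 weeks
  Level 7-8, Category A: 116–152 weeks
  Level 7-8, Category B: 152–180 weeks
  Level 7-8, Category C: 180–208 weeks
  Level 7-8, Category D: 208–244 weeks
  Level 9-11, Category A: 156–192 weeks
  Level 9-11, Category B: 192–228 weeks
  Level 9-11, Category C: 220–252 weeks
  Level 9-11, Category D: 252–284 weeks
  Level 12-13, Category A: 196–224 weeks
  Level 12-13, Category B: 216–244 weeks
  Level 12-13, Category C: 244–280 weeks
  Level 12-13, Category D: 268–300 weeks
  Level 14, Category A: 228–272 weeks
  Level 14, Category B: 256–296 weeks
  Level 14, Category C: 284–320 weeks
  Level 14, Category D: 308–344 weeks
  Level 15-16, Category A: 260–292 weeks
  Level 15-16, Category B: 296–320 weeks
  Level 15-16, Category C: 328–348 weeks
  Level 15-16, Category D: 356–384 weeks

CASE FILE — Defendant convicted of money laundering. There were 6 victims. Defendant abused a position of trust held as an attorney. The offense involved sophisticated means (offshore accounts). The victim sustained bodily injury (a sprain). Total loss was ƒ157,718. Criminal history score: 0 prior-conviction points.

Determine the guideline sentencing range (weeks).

Base offense level for money laundering: 11.
§1 applies: 11 + 1 = 12.
§2 applies (level before this adjustment is 12 < 13, so +1): 12 + 1 = 13.
§4 applies (level before this adjustment is 13 ≥ 13, so +4): 13 + 4 = 17.
§5 applies: 17 + 2 = 19.
§6 applies: 19 + 3 = 22.
§7 does not apply.
Level 22 exceeds the maximum of 16; capped at 16.
Final offense level: 16.
Criminal history: 0 prior points → Category A (0-4).
Level 16 falls in the 15-16 band.
Grid: Level 15-16 × Category A = 260-292 weeks.

260-292 weeks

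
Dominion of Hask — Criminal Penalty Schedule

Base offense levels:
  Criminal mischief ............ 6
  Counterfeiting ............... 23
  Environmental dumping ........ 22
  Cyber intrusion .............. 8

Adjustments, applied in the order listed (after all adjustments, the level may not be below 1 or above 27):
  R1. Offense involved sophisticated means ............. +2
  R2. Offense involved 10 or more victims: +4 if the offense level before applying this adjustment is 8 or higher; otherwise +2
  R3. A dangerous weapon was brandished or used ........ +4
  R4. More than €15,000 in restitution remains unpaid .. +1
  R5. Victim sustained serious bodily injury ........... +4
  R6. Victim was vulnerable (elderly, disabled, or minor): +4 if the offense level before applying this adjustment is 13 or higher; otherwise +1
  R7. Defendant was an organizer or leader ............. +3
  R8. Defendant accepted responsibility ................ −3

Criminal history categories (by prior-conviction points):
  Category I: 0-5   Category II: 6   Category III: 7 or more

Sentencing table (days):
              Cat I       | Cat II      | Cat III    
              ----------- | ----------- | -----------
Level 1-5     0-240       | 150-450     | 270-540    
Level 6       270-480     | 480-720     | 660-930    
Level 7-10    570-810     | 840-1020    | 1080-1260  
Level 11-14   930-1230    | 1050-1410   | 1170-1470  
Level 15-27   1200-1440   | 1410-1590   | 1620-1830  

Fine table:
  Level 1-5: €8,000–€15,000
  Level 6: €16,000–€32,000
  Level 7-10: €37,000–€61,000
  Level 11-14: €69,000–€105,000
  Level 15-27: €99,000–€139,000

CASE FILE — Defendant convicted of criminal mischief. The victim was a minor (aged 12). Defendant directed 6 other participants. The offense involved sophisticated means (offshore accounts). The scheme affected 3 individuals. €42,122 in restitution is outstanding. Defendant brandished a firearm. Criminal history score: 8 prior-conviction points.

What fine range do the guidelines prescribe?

€99,000–€139,000

Base offense level for criminal mischief: 6.
R1 applies: 6 + 2 = 8.
R3 applies: 8 + 4 = 12.
R4 applies: 12 + 1 = 13.
R5 does not apply.
R6 applies (level before this adjustment is 13 ≥ 13, so +4): 13 + 4 = 17.
R7 applies: 17 + 3 = 20.
Final offense level: 20.
Level 20 falls in the 15-27 band.
Fine table: Level 15-27 → €99,000–€139,000.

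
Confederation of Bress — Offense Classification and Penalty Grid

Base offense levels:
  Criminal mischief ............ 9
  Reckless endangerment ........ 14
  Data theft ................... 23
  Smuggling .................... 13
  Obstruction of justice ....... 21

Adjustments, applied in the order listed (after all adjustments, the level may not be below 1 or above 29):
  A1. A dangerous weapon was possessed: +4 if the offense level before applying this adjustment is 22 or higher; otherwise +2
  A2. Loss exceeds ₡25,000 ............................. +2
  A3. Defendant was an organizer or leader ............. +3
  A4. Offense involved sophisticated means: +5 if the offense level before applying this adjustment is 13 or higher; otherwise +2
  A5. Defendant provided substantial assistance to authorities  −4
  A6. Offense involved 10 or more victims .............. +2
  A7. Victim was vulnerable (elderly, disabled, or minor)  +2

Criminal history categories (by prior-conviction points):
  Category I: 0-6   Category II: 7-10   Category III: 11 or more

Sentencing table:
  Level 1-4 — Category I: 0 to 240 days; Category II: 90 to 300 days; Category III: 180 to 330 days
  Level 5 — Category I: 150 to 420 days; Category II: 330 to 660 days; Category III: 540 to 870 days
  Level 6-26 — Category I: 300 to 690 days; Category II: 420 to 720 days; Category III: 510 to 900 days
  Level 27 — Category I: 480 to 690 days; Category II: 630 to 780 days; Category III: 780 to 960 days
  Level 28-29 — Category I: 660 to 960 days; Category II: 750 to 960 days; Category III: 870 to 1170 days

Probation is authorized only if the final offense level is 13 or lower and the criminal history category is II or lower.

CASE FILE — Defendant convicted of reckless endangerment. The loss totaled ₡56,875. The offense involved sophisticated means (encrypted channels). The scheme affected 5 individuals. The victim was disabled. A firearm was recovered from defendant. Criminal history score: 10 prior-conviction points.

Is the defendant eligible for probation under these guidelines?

Base offense level for reckless endangerment: 14.
A1 applies (level before this adjustment is 14 < 22, so +2): 14 + 2 = 16.
A2 applies: 16 + 2 = 18.
A4 applies (level before this adjustment is 18 ≥ 13, so +5): 18 + 5 = 23.
A6 does not apply.
A7 applies: 23 + 2 = 25.
Final offense level: 25.
Criminal history: 10 prior points → Category II (7-10).
Level 25 falls in the 6-26 band.
Grid: Level 6-26 × Category II = 420-720 days.
Probation check: level 25 > 13 and category II ≤ II → not eligible.

No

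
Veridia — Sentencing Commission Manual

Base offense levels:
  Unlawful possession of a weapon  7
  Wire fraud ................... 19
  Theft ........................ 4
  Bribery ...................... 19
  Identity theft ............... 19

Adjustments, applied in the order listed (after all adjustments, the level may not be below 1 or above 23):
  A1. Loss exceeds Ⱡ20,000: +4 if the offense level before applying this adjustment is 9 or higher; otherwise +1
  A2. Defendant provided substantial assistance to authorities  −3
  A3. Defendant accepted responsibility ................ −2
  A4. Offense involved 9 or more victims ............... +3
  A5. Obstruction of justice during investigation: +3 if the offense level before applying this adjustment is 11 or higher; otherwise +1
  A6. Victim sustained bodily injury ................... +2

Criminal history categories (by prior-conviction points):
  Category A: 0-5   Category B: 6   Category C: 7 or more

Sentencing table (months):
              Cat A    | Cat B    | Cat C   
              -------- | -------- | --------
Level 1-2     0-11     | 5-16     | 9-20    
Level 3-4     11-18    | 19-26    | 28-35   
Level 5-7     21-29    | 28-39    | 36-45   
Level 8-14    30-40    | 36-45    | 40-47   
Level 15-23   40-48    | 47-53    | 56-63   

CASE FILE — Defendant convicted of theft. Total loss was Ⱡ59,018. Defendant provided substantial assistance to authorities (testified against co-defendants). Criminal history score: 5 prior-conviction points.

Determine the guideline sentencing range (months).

0-11 months

Base offense level for theft: 4.
A1 applies (level before this adjustment is 4 < 9, so +1): 4 + 1 = 5.
A2 applies: 5 − 3 = 2.
A3 does not apply.
A5 does not apply.
Final offense level: 2.
Criminal history: 5 prior points → Category A (0-5).
Level 2 falls in the 1-2 band.
Grid: Level 1-2 × Category A = 0-11 months.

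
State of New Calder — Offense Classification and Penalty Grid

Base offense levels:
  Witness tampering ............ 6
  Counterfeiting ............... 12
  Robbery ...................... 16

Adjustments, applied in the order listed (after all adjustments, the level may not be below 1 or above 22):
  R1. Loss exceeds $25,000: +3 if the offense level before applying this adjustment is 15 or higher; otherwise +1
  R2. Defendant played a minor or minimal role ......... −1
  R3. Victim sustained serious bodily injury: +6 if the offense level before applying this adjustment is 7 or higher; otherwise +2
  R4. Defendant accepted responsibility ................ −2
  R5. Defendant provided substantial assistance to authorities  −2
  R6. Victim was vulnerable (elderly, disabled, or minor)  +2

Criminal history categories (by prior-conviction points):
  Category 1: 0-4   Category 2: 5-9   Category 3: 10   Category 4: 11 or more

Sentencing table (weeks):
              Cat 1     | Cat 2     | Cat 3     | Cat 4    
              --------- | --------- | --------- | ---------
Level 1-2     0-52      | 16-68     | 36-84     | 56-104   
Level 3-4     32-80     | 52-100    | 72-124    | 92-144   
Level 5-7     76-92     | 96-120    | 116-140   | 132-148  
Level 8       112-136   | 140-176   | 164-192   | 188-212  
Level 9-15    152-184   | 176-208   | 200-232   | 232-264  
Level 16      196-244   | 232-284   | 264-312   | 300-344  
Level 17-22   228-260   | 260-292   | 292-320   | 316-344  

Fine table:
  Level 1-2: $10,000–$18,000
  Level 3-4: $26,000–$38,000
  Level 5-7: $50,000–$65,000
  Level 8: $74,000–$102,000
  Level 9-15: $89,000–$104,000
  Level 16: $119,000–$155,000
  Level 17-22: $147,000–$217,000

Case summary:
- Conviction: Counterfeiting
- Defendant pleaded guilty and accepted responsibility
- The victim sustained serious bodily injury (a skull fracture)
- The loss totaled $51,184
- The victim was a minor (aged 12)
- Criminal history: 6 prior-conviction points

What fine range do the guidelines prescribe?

Base offense level for counterfeiting: 12.
R1 applies (level before this adjustment is 12 < 15, so +1): 12 + 1 = 13.
R2 does not apply.
R3 applies (level before this adjustment is 13 ≥ 7, so +6): 13 + 6 = 19.
R4 applies: 19 − 2 = 17.
R5 does not apply.
R6 applies: 17 + 2 = 19.
Final offense level: 19.
Level 19 falls in the 17-22 band.
Fine table: Level 17-22 → $147,000–$217,000.

$147,000–$217,000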